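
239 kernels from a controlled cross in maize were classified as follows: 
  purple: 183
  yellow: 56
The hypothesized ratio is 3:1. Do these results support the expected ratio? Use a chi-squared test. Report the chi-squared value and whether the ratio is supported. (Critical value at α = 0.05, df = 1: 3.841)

0.314; consistent

Under the 3:1 hypothesis (Σ ratio = 4, N = 239):
  purple: 239 × 3/4 = 179.25
  yellow: 239 × 1/4 = 59.75
χ² = Σ (O − E)² / E
  purple: (183 − 179.25)² / 179.25 = 0.0785
  yellow: (56 − 59.75)² / 59.75 = 0.2354
χ² = 0.0785 + 0.2354 = 0.3139 ≈ 0.314
Degrees of freedom = 2 − 1 = 1; critical value at α = 0.05 is 3.841.
Since 0.314 < 3.841, we fail to reject the null hypothesis — the data are consistent with the 3:1 ratio.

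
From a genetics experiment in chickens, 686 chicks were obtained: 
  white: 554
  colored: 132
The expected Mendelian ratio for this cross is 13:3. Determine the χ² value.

The 13:3 ratio has 16 parts, so with N = 686 the expected counts are:
  white: 686 × 13/16 = 557.375
  colored: 686 × 3/16 = 128.625
χ² = Σ (O − E)² / E
  white: (554 − 557.375)² / 557.375 = 0.0204
  colored: (132 − 128.625)² / 128.625 = 0.0886
χ² = 0.0204 + 0.0886 = 0.109

0.109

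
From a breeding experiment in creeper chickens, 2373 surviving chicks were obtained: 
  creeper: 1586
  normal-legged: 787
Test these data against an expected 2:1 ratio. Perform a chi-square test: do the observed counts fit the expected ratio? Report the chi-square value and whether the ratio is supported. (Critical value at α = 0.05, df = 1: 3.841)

0.030; consistent

Under the 2:1 hypothesis (Σ ratio = 3, N = 2373):
  creeper: 2373 × 2/3 = 1582
  normal-legged: 2373 × 1/3 = 791
χ² = Σ (O − E)² / E
  creeper: (1586 − 1582)² / 1582 = 0.0101
  normal-legged: (787 − 791)² / 791 = 0.0202
χ² = 0.0101 + 0.0202 = 0.0303 ≈ 0.030
Degrees of freedom = 2 − 1 = 1; critical value at α = 0.05 is 3.841.
Since 0.030 < 3.841, we fail to reject the null hypothesis — the data are consistent with the 2:1 ratio.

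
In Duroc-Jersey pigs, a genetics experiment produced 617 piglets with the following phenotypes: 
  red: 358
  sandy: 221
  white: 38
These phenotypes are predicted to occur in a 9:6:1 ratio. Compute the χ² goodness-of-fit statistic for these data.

The 9:6:1 ratio has 16 parts, so with N = 617 the expected counts are:
  red: 617 × 9/16 = 347.0625
  sandy: 617 × 6/16 = 231.375
  white: 617 × 1/16 = 38.5625
χ² = Σ (O − E)² / E
  red: (358 − 347.0625)² / 347.0625 = 0.3447
  sandy: (221 − 231.375)² / 231.375 = 0.4652
  white: (38 − 38.5625)² / 38.5625 = 0.0082
χ² = 0.3447 + 0.4652 + 0.0082 = 0.8181 ≈ 0.818

0.818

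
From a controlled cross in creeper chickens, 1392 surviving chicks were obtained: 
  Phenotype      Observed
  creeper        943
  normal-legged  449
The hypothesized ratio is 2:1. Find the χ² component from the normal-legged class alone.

0.485

Expected counts for N = 1392 under a 2:1 ratio (total parts = 3):
  creeper: 1392 × 2/3 = 928
  normal-legged: 1392 × 1/3 = 464
Contribution of normal-legged: (449 − 464)² / 464 = 0.4849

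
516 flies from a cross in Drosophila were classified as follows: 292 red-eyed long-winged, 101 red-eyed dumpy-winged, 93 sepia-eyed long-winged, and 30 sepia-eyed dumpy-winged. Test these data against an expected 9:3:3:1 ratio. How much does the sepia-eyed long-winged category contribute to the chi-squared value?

Expected counts for N = 516 under a 9:3:3:1 ratio (total parts = 16):
  red-eyed long-winged: 516 × 9/16 = 290.25
  red-eyed dumpy-winged: 516 × 3/16 = 96.75
  sepia-eyed long-winged: 516 × 3/16 = 96.75
  sepia-eyed dumpy-winged: 516 × 1/16 = 32.25
Contribution of sepia-eyed long-winged: (93 − 96.75)² / 96.75 = 0.1453

0.145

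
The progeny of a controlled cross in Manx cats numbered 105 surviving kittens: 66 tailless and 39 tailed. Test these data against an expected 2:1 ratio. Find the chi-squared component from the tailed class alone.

0.457

Total ratio parts = 3. Expected numbers out of 105:
  tailless: 105 × 2/3 = 70
  tailed: 105 × 1/3 = 35
Contribution of tailed: (39 − 35)² / 35 = 0.4571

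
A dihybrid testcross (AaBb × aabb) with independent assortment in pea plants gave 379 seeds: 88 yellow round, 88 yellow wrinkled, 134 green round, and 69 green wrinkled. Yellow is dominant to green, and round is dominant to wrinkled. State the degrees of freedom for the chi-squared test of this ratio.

3

A dihybrid testcross with independent assortment gives a 1:1:1:1 ratio.
A goodness-of-fit test with 4 phenotype classes has df = 4 − 1 = 3.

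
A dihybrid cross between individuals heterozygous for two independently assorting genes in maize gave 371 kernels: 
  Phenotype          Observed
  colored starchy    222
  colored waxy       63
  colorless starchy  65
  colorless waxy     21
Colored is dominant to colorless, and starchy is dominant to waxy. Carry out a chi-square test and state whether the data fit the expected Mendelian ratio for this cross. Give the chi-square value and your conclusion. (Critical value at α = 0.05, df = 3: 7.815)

A dihybrid F₂ with independent assortment and complete dominance at both loci gives a 9:3:3:1 phenotypic ratio.
Expected counts for N = 371 under a 9:3:3:1 ratio (total parts = 16):
  colored starchy: 371 × 9/16 = 208.6875
  colored waxy: 371 × 3/16 = 69.5625
  colorless starchy: 371 × 3/16 = 69.5625
  colorless waxy: 371 × 1/16 = 23.1875
χ² = Σ (O − E)² / E
  colored starchy: (222 − 208.6875)² / 208.6875 = 0.8492
  colored waxy: (63 − 69.5625)² / 69.5625 = 0.6191
  colorless starchy: (65 − 69.5625)² / 69.5625 = 0.2992
  colorless waxy: (21 − 23.1875)² / 23.1875 = 0.2064
χ² = 0.8492 + 0.6191 + 0.2992 + 0.2064 = 1.9739 ≈ 1.974
Degrees of freedom = 4 − 1 = 3; critical value at α = 0.05 is 7.815.
Since 1.974 < 7.815, we fail to reject the null hypothesis — the data are consistent with the 9:3:3:1 ratio.

1.974; consistent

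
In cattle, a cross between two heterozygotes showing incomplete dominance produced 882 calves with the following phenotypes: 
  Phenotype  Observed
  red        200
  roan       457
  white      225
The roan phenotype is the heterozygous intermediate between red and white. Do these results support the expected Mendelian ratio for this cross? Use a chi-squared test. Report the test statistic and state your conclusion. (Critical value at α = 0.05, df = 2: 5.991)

With incomplete dominance, a heterozygote × heterozygote cross gives a 1:2:1 phenotypic ratio.
Total ratio parts = 4. Expected numbers out of 882:
  red: 882 × 1/4 = 220.5
  roan: 882 × 2/4 = 441
  white: 882 × 1/4 = 220.5
χ² = Σ (O − E)² / E
  red: (200 − 220.5)² / 220.5 = 1.9059
  roan: (457 − 441)² / 441 = 0.5805
  white: (225 − 220.5)² / 220.5 = 0.0918
χ² = 1.9059 + 0.5805 + 0.0918 = 2.5782 ≈ 2.578
Degrees of freedom = 3 − 1 = 2; critical value at α = 0.05 is 5.991.
Since 2.578 < 5.991, we fail to reject the null hypothesis — the data are consistent with the 1:2:1 ratio.

2.578; consistent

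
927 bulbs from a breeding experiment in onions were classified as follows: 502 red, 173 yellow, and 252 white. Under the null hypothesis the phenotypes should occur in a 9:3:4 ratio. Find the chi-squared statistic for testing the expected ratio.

Total ratio parts = 16. Expected numbers out of 927:
  red: 927 × 9/16 = 521.4375
  yellow: 927 × 3/16 = 173.8125
  white: 927 × 4/16 = 231.75
χ² = Σ (O − E)² / E
  red: (502 − 521.4375)² / 521.4375 = 0.7246
  yellow: (173 − 173.8125)² / 173.8125 = 0.0038
  white: (252 − 231.75)² / 231.75 = 1.7694
χ² = 0.7246 + 0.0038 + 1.7694 = 2.4978 ≈ 2.498

2.498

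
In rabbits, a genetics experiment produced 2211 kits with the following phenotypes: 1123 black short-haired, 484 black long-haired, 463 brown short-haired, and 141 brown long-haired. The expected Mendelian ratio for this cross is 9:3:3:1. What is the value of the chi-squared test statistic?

The 9:3:3:1 ratio has 16 parts, so with N = 2211 the expected counts are:
  black short-haired: 2211 × 9/16 = 1243.6875
  black long-haired: 2211 × 3/16 = 414.5625
  brown short-haired: 2211 × 3/16 = 414.5625
  brown long-haired: 2211 × 1/16 = 138.1875
χ² = Σ (O − E)² / E
  black short-haired: (1123 − 1243.6875)² / 1243.6875 = 11.7115
  black long-haired: (484 − 414.5625)² / 414.5625 = 11.6305
  brown short-haired: (463 − 414.5625)² / 414.5625 = 5.6594
  brown long-haired: (141 − 138.1875)² / 138.1875 = 0.0572
χ² = 11.7115 + 11.6305 + 5.6594 + 0.0572 = 29.0586 ≈ 29.059

29.059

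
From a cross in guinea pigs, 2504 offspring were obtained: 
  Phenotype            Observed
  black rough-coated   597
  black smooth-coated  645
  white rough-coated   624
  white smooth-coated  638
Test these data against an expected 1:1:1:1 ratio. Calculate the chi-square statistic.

Total ratio parts = 4. Expected numbers out of 2504:
  black rough-coated: 2504 × 1/4 = 626
  black smooth-coated: 2504 × 1/4 = 626
  white rough-coated: 2504 × 1/4 = 626
  white smooth-coated: 2504 × 1/4 = 626
χ² = Σ (O − E)² / E
  black rough-coated: (597 − 626)² / 626 = 1.3435
  black smooth-coated: (645 − 626)² / 626 = 0.5767
  white rough-coated: (624 − 626)² / 626 = 0.0064
  white smooth-coated: (638 − 626)² / 626 = 0.2300
χ² = 1.3435 + 0.5767 + 0.0064 + 0.2300 = 2.1566 ≈ 2.157

2.157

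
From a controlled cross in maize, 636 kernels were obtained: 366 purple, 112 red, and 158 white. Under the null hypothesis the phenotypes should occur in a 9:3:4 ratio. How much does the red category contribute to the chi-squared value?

Expected counts for N = 636 under a 9:3:4 ratio (total parts = 16):
  purple: 636 × 9/16 = 357.75
  red: 636 × 3/16 = 119.25
  white: 636 × 4/16 = 159
Contribution of red: (112 − 119.25)² / 119.25 = 0.4408

0.441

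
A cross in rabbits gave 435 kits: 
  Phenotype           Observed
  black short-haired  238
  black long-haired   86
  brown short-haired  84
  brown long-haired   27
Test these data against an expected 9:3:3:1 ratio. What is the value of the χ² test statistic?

0.498

Under the 9:3:3:1 hypothesis (Σ ratio = 16, N = 435):
  black short-haired: 435 × 9/16 = 244.6875
  black long-haired: 435 × 3/16 = 81.5625
  brown short-haired: 435 × 3/16 = 81.5625
  brown long-haired: 435 × 1/16 = 27.1875
χ² = Σ (O − E)² / E
  black short-haired: (238 − 244.6875)² / 244.6875 = 0.1828
  black long-haired: (86 − 81.5625)² / 81.5625 = 0.2414
  brown short-haired: (84 − 81.5625)² / 81.5625 = 0.0728
  brown long-haired: (27 − 27.1875)² / 27.1875 = 0.0013
χ² = 0.1828 + 0.2414 + 0.0728 + 0.0013 = 0.4983 ≈ 0.498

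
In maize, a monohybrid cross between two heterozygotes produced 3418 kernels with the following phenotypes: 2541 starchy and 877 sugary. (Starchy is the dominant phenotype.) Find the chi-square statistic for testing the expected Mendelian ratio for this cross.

0.790

For a monohybrid cross between heterozygotes with complete dominance, the expected phenotypic ratio is 3:1.
Under the 3:1 hypothesis (Σ ratio = 4, N = 3418):
  starchy: 3418 × 3/4 = 2563.5
  sugary: 3418 × 1/4 = 854.5
χ² = Σ (O − E)² / E
  starchy: (2541 − 2563.5)² / 2563.5 = 0.1975
  sugary: (877 − 854.5)² / 854.5 = 0.5925
χ² = 0.1975 + 0.5925 = 0.790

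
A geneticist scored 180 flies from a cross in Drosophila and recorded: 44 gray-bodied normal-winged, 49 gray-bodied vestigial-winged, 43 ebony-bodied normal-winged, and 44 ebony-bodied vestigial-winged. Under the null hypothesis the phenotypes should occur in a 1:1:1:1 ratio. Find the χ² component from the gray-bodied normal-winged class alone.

0.022

The 1:1:1:1 ratio has 4 parts, so with N = 180 the expected counts are:
  gray-bodied normal-winged: 180 × 1/4 = 45
  gray-bodied vestigial-winged: 180 × 1/4 = 45
  ebony-bodied normal-winged: 180 × 1/4 = 45
  ebony-bodied vestigial-winged: 180 × 1/4 = 45
Contribution of gray-bodied normal-winged: (44 − 45)² / 45 = 0.0222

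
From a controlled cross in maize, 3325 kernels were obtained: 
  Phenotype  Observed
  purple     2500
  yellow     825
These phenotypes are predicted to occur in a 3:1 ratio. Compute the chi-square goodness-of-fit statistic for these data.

0.063

The 3:1 ratio has 4 parts, so with N = 3325 the expected counts are:
  purple: 3325 × 3/4 = 2493.75
  yellow: 3325 × 1/4 = 831.25
χ² = Σ (O − E)² / E
  purple: (2500 − 2493.75)² / 2493.75 = 0.0157
  yellow: (825 − 831.25)² / 831.25 = 0.0470
χ² = 0.0157 + 0.0470 = 0.0627 ≈ 0.063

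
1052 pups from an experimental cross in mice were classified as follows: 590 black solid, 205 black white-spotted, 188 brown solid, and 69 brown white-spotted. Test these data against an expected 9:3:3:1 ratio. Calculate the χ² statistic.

0.904

Under the 9:3:3:1 hypothesis (Σ ratio = 16, N = 1052):
  black solid: 1052 × 9/16 = 591.75
  black white-spotted: 1052 × 3/16 = 197.25
  brown solid: 1052 × 3/16 = 197.25
  brown white-spotted: 1052 × 1/16 = 65.75
χ² = Σ (O − E)² / E
  black solid: (590 − 591.75)² / 591.75 = 0.0052
  black white-spotted: (205 − 197.25)² / 197.25 = 0.3045
  brown solid: (188 − 197.25)² / 197.25 = 0.4338
  brown white-spotted: (69 − 65.75)² / 65.75 = 0.1606
χ² = 0.0052 + 0.3045 + 0.4338 + 0.1606 = 0.9041 ≈ 0.904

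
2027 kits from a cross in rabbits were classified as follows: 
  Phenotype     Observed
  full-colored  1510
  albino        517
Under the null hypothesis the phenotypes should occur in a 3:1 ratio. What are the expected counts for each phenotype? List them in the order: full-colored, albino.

1520.25, 506.75

The 3:1 ratio has 4 parts, so with N = 2027 the expected counts are:
  full-colored: 2027 × 3/4 = 1520.25
  albino: 2027 × 1/4 = 506.75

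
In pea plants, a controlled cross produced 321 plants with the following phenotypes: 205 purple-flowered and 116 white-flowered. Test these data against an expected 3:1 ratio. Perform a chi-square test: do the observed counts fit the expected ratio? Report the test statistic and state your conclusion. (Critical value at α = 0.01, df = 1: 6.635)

21.235; not consistent

Under the 3:1 hypothesis (Σ ratio = 4, N = 321):
  purple-flowered: 321 × 3/4 = 240.75
  white-flowered: 321 × 1/4 = 80.25
χ² = Σ (O − E)² / E
  purple-flowered: (205 − 240.75)² / 240.75 = 5.3087
  white-flowered: (116 − 80.25)² / 80.25 = 15.9260
χ² = 5.3087 + 15.9260 = 21.2347 ≈ 21.235
Degrees of freedom = 2 − 1 = 1; critical value at α = 0.01 is 6.635.
Since 21.235 > 6.635, we reject the null hypothesis — the data do not fit the 3:1 ratio.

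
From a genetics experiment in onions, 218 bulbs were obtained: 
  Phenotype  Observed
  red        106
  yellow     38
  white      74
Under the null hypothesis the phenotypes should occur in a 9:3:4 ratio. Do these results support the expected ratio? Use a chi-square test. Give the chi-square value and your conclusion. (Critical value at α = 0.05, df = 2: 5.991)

The 9:3:4 ratio has 16 parts, so with N = 218 the expected counts are:
  red: 218 × 9/16 = 122.625
  yellow: 218 × 3/16 = 40.875
  white: 218 × 4/16 = 54.5
χ² = Σ (O − E)² / E
  red: (106 − 122.625)² / 122.625 = 2.2540
  yellow: (38 − 40.875)² / 40.875 = 0.2022
  white: (74 − 54.5)² / 54.5 = 6.9771
χ² = 2.2540 + 0.2022 + 6.9771 = 9.4333 ≈ 9.433
Degrees of freedom = 3 − 1 = 2; critical value at α = 0.05 is 5.991.
Since 9.433 > 5.991, we reject the null hypothesis — the data do not fit the 9:3:4 ratio.

9.433; not consistent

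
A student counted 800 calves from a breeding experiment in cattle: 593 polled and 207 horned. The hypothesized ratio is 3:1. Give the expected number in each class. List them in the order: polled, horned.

600, 200

Expected counts for N = 800 under a 3:1 ratio (total parts = 4):
  polled: 800 × 3/4 = 600
  horned: 800 × 1/4 = 200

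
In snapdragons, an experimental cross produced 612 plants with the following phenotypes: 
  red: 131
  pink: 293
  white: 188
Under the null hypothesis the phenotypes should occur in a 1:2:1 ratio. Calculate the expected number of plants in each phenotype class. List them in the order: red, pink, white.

153, 306, 153

The 1:2:1 ratio has 4 parts, so with N = 612 the expected counts are:
  red: 612 × 1/4 = 153
  pink: 612 × 2/4 = 306
  white: 612 × 1/4 = 153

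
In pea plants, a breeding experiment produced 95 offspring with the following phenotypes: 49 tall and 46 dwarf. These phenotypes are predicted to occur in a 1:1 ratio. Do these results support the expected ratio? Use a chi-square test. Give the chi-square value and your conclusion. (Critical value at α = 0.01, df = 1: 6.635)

0.095; consistent

Under the 1:1 hypothesis (Σ ratio = 2, N = 95):
  tall: 95 × 1/2 = 47.5
  dwarf: 95 × 1/2 = 47.5
χ² = Σ (O − E)² / E
  tall: (49 − 47.5)² / 47.5 = 0.0474
  dwarf: (46 − 47.5)² / 47.5 = 0.0474
χ² = 0.0474 + 0.0474 = 0.0948 ≈ 0.095
Degrees of freedom = 2 − 1 = 1; critical value at α = 0.01 is 6.635.
Since 0.095 < 6.635, we fail to reject the null hypothesis — the data are consistent with the 1:1 ratio.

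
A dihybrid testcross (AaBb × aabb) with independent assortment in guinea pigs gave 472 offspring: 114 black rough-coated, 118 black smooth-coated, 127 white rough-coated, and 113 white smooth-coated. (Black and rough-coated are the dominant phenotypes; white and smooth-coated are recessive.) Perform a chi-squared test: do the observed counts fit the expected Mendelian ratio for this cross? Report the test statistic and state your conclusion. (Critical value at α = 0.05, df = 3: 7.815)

1.034; consistent

A dihybrid testcross with independent assortment gives a 1:1:1:1 ratio.
Expected counts for N = 472 under a 1:1:1:1 ratio (total parts = 4):
  black rough-coated: 472 × 1/4 = 118
  black smooth-coated: 472 × 1/4 = 118
  white rough-coated: 472 × 1/4 = 118
  white smooth-coated: 472 × 1/4 = 118
χ² = Σ (O − E)² / E
  black rough-coated: (114 − 118)² / 118 = 0.1356
  black smooth-coated: (118 − 118)² / 118 = 0.0000
  white rough-coated: (127 − 118)² / 118 = 0.6864
  white smooth-coated: (113 − 118)² / 118 = 0.2119
χ² = 0.1356 + 0.0000 + 0.6864 + 0.2119 = 1.0339 ≈ 1.034
Degrees of freedom = 4 − 1 = 3; critical value at α = 0.05 is 7.815.
Since 1.034 < 7.815, we fail to reject the null hypothesis — the data are consistent with the 1:1:1:1 ratio.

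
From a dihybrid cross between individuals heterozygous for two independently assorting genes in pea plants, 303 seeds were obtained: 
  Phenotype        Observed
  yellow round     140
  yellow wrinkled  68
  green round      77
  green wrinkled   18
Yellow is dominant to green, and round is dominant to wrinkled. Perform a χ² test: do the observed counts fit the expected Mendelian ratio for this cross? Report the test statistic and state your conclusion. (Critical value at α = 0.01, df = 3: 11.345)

A dihybrid F₂ with independent assortment and complete dominance at both loci gives a 9:3:3:1 phenotypic ratio.
Under the 9:3:3:1 hypothesis (Σ ratio = 16, N = 303):
  yellow round: 303 × 9/16 = 170.4375
  yellow wrinkled: 303 × 3/16 = 56.8125
  green round: 303 × 3/16 = 56.8125
  green wrinkled: 303 × 1/16 = 18.9375
χ² = Σ (O − E)² / E
  yellow round: (140 − 170.4375)² / 170.4375 = 5.4357
  yellow wrinkled: (68 − 56.8125)² / 56.8125 = 2.2030
  green round: (77 − 56.8125)² / 56.8125 = 7.1733
  green wrinkled: (18 − 18.9375)² / 18.9375 = 0.0464
χ² = 5.4357 + 2.2030 + 7.1733 + 0.0464 = 14.8584 ≈ 14.858
Degrees of freedom = 4 − 1 = 3; critical value at α = 0.01 is 11.345.
Since 14.858 > 11.345, we reject the null hypothesis — the data do not fit the 9:3:3:1 ratio.

14.858; not consistent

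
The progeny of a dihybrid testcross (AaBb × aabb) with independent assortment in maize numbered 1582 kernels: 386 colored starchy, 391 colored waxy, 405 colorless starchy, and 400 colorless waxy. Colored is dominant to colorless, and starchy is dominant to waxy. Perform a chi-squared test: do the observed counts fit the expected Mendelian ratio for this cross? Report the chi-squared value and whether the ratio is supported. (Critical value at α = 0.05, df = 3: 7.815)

A dihybrid testcross with independent assortment gives a 1:1:1:1 ratio.
The 1:1:1:1 ratio has 4 parts, so with N = 1582 the expected counts are:
  colored starchy: 1582 × 1/4 = 395.5
  colored waxy: 1582 × 1/4 = 395.5
  colorless starchy: 1582 × 1/4 = 395.5
  colorless waxy: 1582 × 1/4 = 395.5
χ² = Σ (O − E)² / E
  colored starchy: (386 − 395.5)² / 395.5 = 0.2282
  colored waxy: (391 − 395.5)² / 395.5 = 0.0512
  colorless starchy: (405 − 395.5)² / 395.5 = 0.2282
  colorless waxy: (400 − 395.5)² / 395.5 = 0.0512
χ² = 0.2282 + 0.0512 + 0.2282 + 0.0512 = 0.5588 ≈ 0.559
Degrees of freedom = 4 − 1 = 3; critical value at α = 0.05 is 7.815.
Since 0.559 < 7.815, we fail to reject the null hypothesis — the data are consistent with the 1:1:1:1 ratio.

0.559; consistent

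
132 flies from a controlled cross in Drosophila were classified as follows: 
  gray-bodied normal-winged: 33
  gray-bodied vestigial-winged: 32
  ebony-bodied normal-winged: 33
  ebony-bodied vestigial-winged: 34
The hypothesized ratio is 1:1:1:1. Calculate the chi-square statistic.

Expected counts for N = 132 under a 1:1:1:1 ratio (total parts = 4):
  gray-bodied normal-winged: 132 × 1/4 = 33
  gray-bodied vestigial-winged: 132 × 1/4 = 33
  ebony-bodied normal-winged: 132 × 1/4 = 33
  ebony-bodied vestigial-winged: 132 × 1/4 = 33
χ² = Σ (O − E)² / E
  gray-bodied normal-winged: (33 − 33)² / 33 = 0.0000
  gray-bodied vestigial-winged: (32 − 33)² / 33 = 0.0303
  ebony-bodied normal-winged: (33 − 33)² / 33 = 0.0000
  ebony-bodied vestigial-winged: (34 − 33)² / 33 = 0.0303
χ² = 0.0000 + 0.0303 + 0.0000 + 0.0303 = 0.0606 ≈ 0.061

0.061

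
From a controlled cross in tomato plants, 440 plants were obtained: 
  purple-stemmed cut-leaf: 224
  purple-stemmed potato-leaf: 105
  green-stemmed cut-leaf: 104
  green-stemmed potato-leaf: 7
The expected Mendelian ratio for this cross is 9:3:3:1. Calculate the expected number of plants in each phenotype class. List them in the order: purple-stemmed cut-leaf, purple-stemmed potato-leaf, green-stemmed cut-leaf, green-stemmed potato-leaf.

247.5, 82.5, 82.5, 27.5

Total ratio parts = 16. Expected numbers out of 440:
  purple-stemmed cut-leaf: 440 × 9/16 = 247.5
  purple-stemmed potato-leaf: 440 × 3/16 = 82.5
  green-stemmed cut-leaf: 440 × 3/16 = 82.5
  green-stemmed potato-leaf: 440 × 1/16 = 27.5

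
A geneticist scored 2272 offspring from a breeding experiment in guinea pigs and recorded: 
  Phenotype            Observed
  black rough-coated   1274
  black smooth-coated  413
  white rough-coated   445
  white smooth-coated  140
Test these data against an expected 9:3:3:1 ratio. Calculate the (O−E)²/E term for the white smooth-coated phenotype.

Expected counts for N = 2272 under a 9:3:3:1 ratio (total parts = 16):
  black rough-coated: 2272 × 9/16 = 1278
  black smooth-coated: 2272 × 3/16 = 426
  white rough-coated: 2272 × 3/16 = 426
  white smooth-coated: 2272 × 1/16 = 142
Contribution of white smooth-coated: (140 − 142)² / 142 = 0.0282

0.028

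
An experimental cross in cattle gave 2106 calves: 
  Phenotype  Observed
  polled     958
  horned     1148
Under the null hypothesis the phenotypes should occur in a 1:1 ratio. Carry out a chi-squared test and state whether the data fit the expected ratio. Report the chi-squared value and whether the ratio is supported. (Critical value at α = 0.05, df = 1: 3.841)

17.142; not consistent

Total ratio parts = 2. Expected numbers out of 2106:
  polled: 2106 × 1/2 = 1053
  horned: 2106 × 1/2 = 1053
χ² = Σ (O − E)² / E
  polled: (958 − 1053)² / 1053 = 8.5708
  horned: (1148 − 1053)² / 1053 = 8.5708
χ² = 8.5708 + 8.5708 = 17.1416 ≈ 17.142
Degrees of freedom = 2 − 1 = 1; critical value at α = 0.05 is 3.841.
Since 17.142 > 3.841, we reject the null hypothesis — the data do not fit the 1:1 ratio.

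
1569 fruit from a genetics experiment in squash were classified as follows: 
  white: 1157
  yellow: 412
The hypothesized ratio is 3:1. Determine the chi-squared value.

1.326

Total ratio parts = 4. Expected numbers out of 1569:
  white: 1569 × 3/4 = 1176.75
  yellow: 1569 × 1/4 = 392.25
χ² = Σ (O − E)² / E
  white: (1157 − 1176.75)² / 1176.75 = 0.3315
  yellow: (412 − 392.25)² / 392.25 = 0.9944
χ² = 0.3315 + 0.9944 = 1.3259 ≈ 1.326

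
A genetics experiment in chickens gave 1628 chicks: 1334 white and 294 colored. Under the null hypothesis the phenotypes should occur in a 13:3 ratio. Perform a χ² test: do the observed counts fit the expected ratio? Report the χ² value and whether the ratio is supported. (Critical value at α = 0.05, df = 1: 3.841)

Under the 13:3 hypothesis (Σ ratio = 16, N = 1628):
  white: 1628 × 13/16 = 1322.75
  colored: 1628 × 3/16 = 305.25
χ² = Σ (O − E)² / E
  white: (1334 − 1322.75)² / 1322.75 = 0.0957
  colored: (294 − 305.25)² / 305.25 = 0.4146
χ² = 0.0957 + 0.4146 = 0.5103 ≈ 0.510
Degrees of freedom = 2 − 1 = 1; critical value at α = 0.05 is 3.841.
Since 0.510 < 3.841, we fail to reject the null hypothesis — the data are consistent with the 13:3 ratio.

0.510; consistent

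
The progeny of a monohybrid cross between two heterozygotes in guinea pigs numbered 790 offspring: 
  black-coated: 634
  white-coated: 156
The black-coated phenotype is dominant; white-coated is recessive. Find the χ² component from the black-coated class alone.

For a monohybrid cross between heterozygotes with complete dominance, the expected phenotypic ratio is 3:1.
The 3:1 ratio has 4 parts, so with N = 790 the expected counts are:
  black-coated: 790 × 3/4 = 592.5
  white-coated: 790 × 1/4 = 197.5
Contribution of black-coated: (634 − 592.5)² / 592.5 = 2.9068

2.907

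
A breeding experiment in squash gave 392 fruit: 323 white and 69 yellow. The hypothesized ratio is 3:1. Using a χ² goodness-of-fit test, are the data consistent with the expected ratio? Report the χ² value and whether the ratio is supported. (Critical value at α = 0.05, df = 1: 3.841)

11.442; not consistent

The 3:1 ratio has 4 parts, so with N = 392 the expected counts are:
  white: 392 × 3/4 = 294
  yellow: 392 × 1/4 = 98
χ² = Σ (O − E)² / E
  white: (323 − 294)² / 294 = 2.8605
  yellow: (69 − 98)² / 98 = 8.5816
χ² = 2.8605 + 8.5816 = 11.4421 ≈ 11.442
Degrees of freedom = 2 − 1 = 1; critical value at α = 0.05 is 3.841.
Since 11.442 > 3.841, we reject the null hypothesis — the data do not fit the 3:1 ratio.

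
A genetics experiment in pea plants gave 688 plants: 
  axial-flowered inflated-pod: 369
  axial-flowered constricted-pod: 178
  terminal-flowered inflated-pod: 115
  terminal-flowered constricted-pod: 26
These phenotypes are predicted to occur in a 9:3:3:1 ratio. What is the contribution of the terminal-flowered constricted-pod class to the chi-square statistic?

6.721

Under the 9:3:3:1 hypothesis (Σ ratio = 16, N = 688):
  axial-flowered inflated-pod: 688 × 9/16 = 387
  axial-flowered constricted-pod: 688 × 3/16 = 129
  terminal-flowered inflated-pod: 688 × 3/16 = 129
  terminal-flowered constricted-pod: 688 × 1/16 = 43
Contribution of terminal-flowered constricted-pod: (26 − 43)² / 43 = 6.7209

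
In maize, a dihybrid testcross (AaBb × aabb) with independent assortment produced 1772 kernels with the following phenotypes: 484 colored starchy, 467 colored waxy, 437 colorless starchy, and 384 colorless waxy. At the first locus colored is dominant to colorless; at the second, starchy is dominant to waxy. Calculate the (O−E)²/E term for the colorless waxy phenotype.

A dihybrid testcross with independent assortment gives a 1:1:1:1 ratio.
Expected counts for N = 1772 under a 1:1:1:1 ratio (total parts = 4):
  colored starchy: 1772 × 1/4 = 443
  colored waxy: 1772 × 1/4 = 443
  colorless starchy: 1772 × 1/4 = 443
  colorless waxy: 1772 × 1/4 = 443
Contribution of colorless waxy: (384 − 443)² / 443 = 7.8578

7.858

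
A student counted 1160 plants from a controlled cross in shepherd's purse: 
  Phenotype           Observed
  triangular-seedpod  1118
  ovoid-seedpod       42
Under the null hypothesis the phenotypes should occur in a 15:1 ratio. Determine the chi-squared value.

13.686

Expected counts for N = 1160 under a 15:1 ratio (total parts = 16):
  triangular-seedpod: 1160 × 15/16 = 1087.5
  ovoid-seedpod: 1160 × 1/16 = 72.5
χ² = Σ (O − E)² / E
  triangular-seedpod: (1118 − 1087.5)² / 1087.5 = 0.8554
  ovoid-seedpod: (42 − 72.5)² / 72.5 = 12.8310
χ² = 0.8554 + 12.8310 = 13.6864 ≈ 13.686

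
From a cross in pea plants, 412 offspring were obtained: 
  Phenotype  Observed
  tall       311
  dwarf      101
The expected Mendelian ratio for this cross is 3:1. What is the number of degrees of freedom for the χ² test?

A goodness-of-fit test with 2 phenotype classes has df = 2 − 1 = 1.

1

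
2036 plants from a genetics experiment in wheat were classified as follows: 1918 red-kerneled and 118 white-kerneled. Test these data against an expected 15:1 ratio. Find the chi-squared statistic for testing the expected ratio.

Under the 15:1 hypothesis (Σ ratio = 16, N = 2036):
  red-kerneled: 2036 × 15/16 = 1908.75
  white-kerneled: 2036 × 1/16 = 127.25
χ² = Σ (O − E)² / E
  red-kerneled: (1918 − 1908.75)² / 1908.75 = 0.0448
  white-kerneled: (118 − 127.25)² / 127.25 = 0.6724
χ² = 0.0448 + 0.6724 = 0.7172 ≈ 0.717

0.717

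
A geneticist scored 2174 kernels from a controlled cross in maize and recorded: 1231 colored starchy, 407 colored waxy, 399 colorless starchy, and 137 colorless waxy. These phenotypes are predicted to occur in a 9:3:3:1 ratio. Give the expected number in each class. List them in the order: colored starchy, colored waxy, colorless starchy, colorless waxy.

1222.875, 407.625, 407.625, 135.875

Total ratio parts = 16. Expected numbers out of 2174:
  colored starchy: 2174 × 9/16 = 1222.875
  colored waxy: 2174 × 3/16 = 407.625
  colorless starchy: 2174 × 3/16 = 407.625
  colorless waxy: 2174 × 1/16 = 135.875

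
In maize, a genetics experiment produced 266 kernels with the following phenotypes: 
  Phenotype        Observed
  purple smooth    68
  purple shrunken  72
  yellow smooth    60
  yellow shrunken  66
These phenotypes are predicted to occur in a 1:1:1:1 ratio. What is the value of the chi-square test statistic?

Total ratio parts = 4. Expected numbers out of 266:
  purple smooth: 266 × 1/4 = 66.5
  purple shrunken: 266 × 1/4 = 66.5
  yellow smooth: 266 × 1/4 = 66.5
  yellow shrunken: 266 × 1/4 = 66.5
χ² = Σ (O − E)² / E
  purple smooth: (68 − 66.5)² / 66.5 = 0.0338
  purple shrunken: (72 − 66.5)² / 66.5 = 0.4549
  yellow smooth: (60 − 66.5)² / 66.5 = 0.6353
  yellow shrunken: (66 − 66.5)² / 66.5 = 0.0038
χ² = 0.0338 + 0.4549 + 0.6353 + 0.0038 = 1.1278 ≈ 1.128

1.128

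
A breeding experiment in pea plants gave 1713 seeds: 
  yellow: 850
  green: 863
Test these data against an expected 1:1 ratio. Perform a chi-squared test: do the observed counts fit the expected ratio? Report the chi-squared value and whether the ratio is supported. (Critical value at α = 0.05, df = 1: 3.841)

Expected counts for N = 1713 under a 1:1 ratio (total parts = 2):
  yellow: 1713 × 1/2 = 856.5
  green: 1713 × 1/2 = 856.5
χ² = Σ (O − E)² / E
  yellow: (850 − 856.5)² / 856.5 = 0.0493
  green: (863 − 856.5)² / 856.5 = 0.0493
χ² = 0.0493 + 0.0493 = 0.0986 ≈ 0.099
Degrees of freedom = 2 − 1 = 1; critical value at α = 0.05 is 3.841.
Since 0.099 < 3.841, we fail to reject the null hypothesis — the data are consistent with the 1:1 ratio.

0.099; consistent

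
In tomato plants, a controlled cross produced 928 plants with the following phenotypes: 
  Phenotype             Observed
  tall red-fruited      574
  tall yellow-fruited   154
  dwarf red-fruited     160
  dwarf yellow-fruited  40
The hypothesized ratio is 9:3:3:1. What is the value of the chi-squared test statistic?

14.192

Under the 9:3:3:1 hypothesis (Σ ratio = 16, N = 928):
  tall red-fruited: 928 × 9/16 = 522
  tall yellow-fruited: 928 × 3/16 = 174
  dwarf red-fruited: 928 × 3/16 = 174
  dwarf yellow-fruited: 928 × 1/16 = 58
χ² = Σ (O − E)² / E
  tall red-fruited: (574 − 522)² / 522 = 5.1801
  tall yellow-fruited: (154 − 174)² / 174 = 2.2989
  dwarf red-fruited: (160 − 174)² / 174 = 1.1264
  dwarf yellow-fruited: (40 − 58)² / 58 = 5.5862
χ² = 5.1801 + 2.2989 + 1.1264 + 5.5862 = 14.1916 ≈ 14.192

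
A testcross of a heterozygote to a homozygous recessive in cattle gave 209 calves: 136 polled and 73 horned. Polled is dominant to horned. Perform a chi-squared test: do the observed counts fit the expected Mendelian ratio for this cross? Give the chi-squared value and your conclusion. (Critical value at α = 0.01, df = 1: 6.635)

A testcross of a heterozygote (Aa × aa) gives a 1:1 phenotypic ratio.
Under the 1:1 hypothesis (Σ ratio = 2, N = 209):
  polled: 209 × 1/2 = 104.5
  horned: 209 × 1/2 = 104.5
χ² = Σ (O − E)² / E
  polled: (136 − 104.5)² / 104.5 = 9.4952
  horned: (73 − 104.5)² / 104.5 = 9.4952
χ² = 9.4952 + 9.4952 = 18.9904 ≈ 18.990
Degrees of freedom = 2 − 1 = 1; critical value at α = 0.01 is 6.635.
Since 18.990 > 6.635, we reject the null hypothesis — the data do not fit the 1:1 ratio.

18.990; not consistent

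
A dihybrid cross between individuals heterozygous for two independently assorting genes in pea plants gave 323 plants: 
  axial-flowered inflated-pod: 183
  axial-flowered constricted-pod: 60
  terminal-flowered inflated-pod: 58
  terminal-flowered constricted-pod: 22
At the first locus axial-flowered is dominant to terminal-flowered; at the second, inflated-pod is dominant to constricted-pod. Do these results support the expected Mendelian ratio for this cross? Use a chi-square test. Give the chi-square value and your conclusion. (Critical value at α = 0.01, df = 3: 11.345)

0.286; consistent

A dihybrid F₂ with independent assortment and complete dominance at both loci gives a 9:3:3:1 phenotypic ratio.
Total ratio parts = 16. Expected numbers out of 323:
  axial-flowered inflated-pod: 323 × 9/16 = 181.6875
  axial-flowered constricted-pod: 323 × 3/16 = 60.5625
  terminal-flowered inflated-pod: 323 × 3/16 = 60.5625
  terminal-flowered constricted-pod: 323 × 1/16 = 20.1875
χ² = Σ (O − E)² / E
  axial-flowered inflated-pod: (183 − 181.6875)² / 181.6875 = 0.0095
  axial-flowered constricted-pod: (60 − 60.5625)² / 60.5625 = 0.0052
  terminal-flowered inflated-pod: (58 − 60.5625)² / 60.5625 = 0.1084
  terminal-flowered constricted-pod: (22 − 20.1875)² / 20.1875 = 0.1627
χ² = 0.0095 + 0.0052 + 0.1084 + 0.1627 = 0.2858 ≈ 0.286
Degrees of freedom = 4 − 1 = 3; critical value at α = 0.01 is 11.345.
Since 0.286 < 11.345, we fail to reject the null hypothesis — the data are consistent with the 9:3:3:1 ratio.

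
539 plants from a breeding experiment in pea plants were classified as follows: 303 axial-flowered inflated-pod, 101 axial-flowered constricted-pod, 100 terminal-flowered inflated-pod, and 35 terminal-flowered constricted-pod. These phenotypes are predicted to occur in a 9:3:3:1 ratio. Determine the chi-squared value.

Total ratio parts = 16. Expected numbers out of 539:
  axial-flowered inflated-pod: 539 × 9/16 = 303.1875
  axial-flowered constricted-pod: 539 × 3/16 = 101.0625
  terminal-flowered inflated-pod: 539 × 3/16 = 101.0625
  terminal-flowered constricted-pod: 539 × 1/16 = 33.6875
χ² = Σ (O − E)² / E
  axial-flowered inflated-pod: (303 − 303.1875)² / 303.1875 = 0.0001
  axial-flowered constricted-pod: (101 − 101.0625)² / 101.0625 = 0.0000
  terminal-flowered inflated-pod: (100 − 101.0625)² / 101.0625 = 0.0112
  terminal-flowered constricted-pod: (35 − 33.6875)² / 33.6875 = 0.0511
χ² = 0.0001 + 0.0000 + 0.0112 + 0.0511 = 0.0624 ≈ 0.062

0.062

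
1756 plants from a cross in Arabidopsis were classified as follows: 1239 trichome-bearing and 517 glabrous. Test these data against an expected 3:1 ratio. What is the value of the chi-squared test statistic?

18.478

Total ratio parts = 4. Expected numbers out of 1756:
  trichome-bearing: 1756 × 3/4 = 1317
  glabrous: 1756 × 1/4 = 439
χ² = Σ (O − E)² / E
  trichome-bearing: (1239 − 1317)² / 1317 = 4.6196
  glabrous: (517 − 439)² / 439 = 13.8588
χ² = 4.6196 + 13.8588 = 18.4784 ≈ 18.478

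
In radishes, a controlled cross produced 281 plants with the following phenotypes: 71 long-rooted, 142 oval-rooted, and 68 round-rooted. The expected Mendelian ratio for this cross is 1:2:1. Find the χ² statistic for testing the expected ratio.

Under the 1:2:1 hypothesis (Σ ratio = 4, N = 281):
  long-rooted: 281 × 1/4 = 70.25
  oval-rooted: 281 × 2/4 = 140.5
  round-rooted: 281 × 1/4 = 70.25
χ² = Σ (O − E)² / E
  long-rooted: (71 − 70.25)² / 70.25 = 0.0080
  oval-rooted: (142 − 140.5)² / 140.5 = 0.0160
  round-rooted: (68 − 70.25)² / 70.25 = 0.0721
χ² = 0.0080 + 0.0160 + 0.0721 = 0.0961 ≈ 0.096

0.096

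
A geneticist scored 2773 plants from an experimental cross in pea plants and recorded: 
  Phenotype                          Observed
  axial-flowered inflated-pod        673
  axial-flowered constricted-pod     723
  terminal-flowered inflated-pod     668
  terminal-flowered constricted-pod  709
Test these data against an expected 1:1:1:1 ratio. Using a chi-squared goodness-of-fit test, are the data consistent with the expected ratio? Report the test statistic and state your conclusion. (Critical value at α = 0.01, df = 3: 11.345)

Under the 1:1:1:1 hypothesis (Σ ratio = 4, N = 2773):
  axial-flowered inflated-pod: 2773 × 1/4 = 693.25
  axial-flowered constricted-pod: 2773 × 1/4 = 693.25
  terminal-flowered inflated-pod: 2773 × 1/4 = 693.25
  terminal-flowered constricted-pod: 2773 × 1/4 = 693.25
χ² = Σ (O − E)² / E
  axial-flowered inflated-pod: (673 − 693.25)² / 693.25 = 0.5915
  axial-flowered constricted-pod: (723 − 693.25)² / 693.25 = 1.2767
  terminal-flowered inflated-pod: (668 − 693.25)² / 693.25 = 0.9197
  terminal-flowered constricted-pod: (709 − 693.25)² / 693.25 = 0.3578
χ² = 0.5915 + 1.2767 + 0.9197 + 0.3578 = 3.1457 ≈ 3.146
Degrees of freedom = 4 − 1 = 3; critical value at α = 0.01 is 11.345.
Since 3.146 < 11.345, we fail to reject the null hypothesis — the data are consistent with the 1:1:1:1 ratio.

3.146; consistent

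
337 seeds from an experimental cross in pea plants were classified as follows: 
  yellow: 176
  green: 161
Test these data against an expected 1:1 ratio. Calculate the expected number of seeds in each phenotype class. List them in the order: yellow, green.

Expected counts for N = 337 under a 1:1 ratio (total parts = 2):
  yellow: 337 × 1/2 = 168.5
  green: 337 × 1/2 = 168.5

168.5, 168.5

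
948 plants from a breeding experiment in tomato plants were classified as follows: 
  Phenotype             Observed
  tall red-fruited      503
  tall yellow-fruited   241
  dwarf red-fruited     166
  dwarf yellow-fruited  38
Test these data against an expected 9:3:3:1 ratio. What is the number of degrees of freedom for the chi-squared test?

3

A goodness-of-fit test with 4 phenotype classes has df = 4 − 1 = 3.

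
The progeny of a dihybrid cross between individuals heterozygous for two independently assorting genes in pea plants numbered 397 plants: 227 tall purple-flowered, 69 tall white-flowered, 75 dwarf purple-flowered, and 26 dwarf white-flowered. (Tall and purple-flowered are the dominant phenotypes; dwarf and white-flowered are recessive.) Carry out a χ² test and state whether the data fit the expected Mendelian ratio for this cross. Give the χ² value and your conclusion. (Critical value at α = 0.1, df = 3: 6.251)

A dihybrid F₂ with independent assortment and complete dominance at both loci gives a 9:3:3:1 phenotypic ratio.
Under the 9:3:3:1 hypothesis (Σ ratio = 16, N = 397):
  tall purple-flowered: 397 × 9/16 = 223.3125
  tall white-flowered: 397 × 3/16 = 74.4375
  dwarf purple-flowered: 397 × 3/16 = 74.4375
  dwarf white-flowered: 397 × 1/16 = 24.8125
χ² = Σ (O − E)² / E
  tall purple-flowered: (227 − 223.3125)² / 223.3125 = 0.0609
  tall white-flowered: (69 − 74.4375)² / 74.4375 = 0.3972
  dwarf purple-flowered: (75 − 74.4375)² / 74.4375 = 0.0043
  dwarf white-flowered: (26 − 24.8125)² / 24.8125 = 0.0568
χ² = 0.0609 + 0.3972 + 0.0043 + 0.0568 = 0.5192 ≈ 0.519
Degrees of freedom = 4 − 1 = 3; critical value at α = 0.1 is 6.251.
Since 0.519 < 6.251, we fail to reject the null hypothesis — the data are consistent with the 9:3:3:1 ratio.

0.519; consistent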